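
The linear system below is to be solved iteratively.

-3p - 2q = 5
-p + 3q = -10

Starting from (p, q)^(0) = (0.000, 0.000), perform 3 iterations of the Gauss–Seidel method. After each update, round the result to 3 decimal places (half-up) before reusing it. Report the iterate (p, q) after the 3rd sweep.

Iteration 1:
  p = (5 - (-2)·0.000) / (-3) = -1.667
  q = (-10 - (-1)·-1.667) / (3) = -3.889
Iteration 2:
  p = (5 - (-2)·-3.889) / (-3) = 0.926
  q = (-10 - (-1)·0.926) / (3) = -3.025
Iteration 3:
  p = (5 - (-2)·-3.025) / (-3) = 0.350
  q = (-10 - (-1)·0.350) / (3) = -3.217

(0.350, -3.217)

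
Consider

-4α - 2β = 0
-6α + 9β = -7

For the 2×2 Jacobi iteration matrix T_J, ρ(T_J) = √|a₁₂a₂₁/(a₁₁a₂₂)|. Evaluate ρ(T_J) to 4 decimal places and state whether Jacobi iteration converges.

0.5774

a₁₂a₂₁/(a₁₁a₂₂) = (-2)·(-6) / ((-4)·(9)) = -0.333333
ρ = √|-0.333333| = √0.333333 = 0.5774
ρ < 1, so Jacobi converges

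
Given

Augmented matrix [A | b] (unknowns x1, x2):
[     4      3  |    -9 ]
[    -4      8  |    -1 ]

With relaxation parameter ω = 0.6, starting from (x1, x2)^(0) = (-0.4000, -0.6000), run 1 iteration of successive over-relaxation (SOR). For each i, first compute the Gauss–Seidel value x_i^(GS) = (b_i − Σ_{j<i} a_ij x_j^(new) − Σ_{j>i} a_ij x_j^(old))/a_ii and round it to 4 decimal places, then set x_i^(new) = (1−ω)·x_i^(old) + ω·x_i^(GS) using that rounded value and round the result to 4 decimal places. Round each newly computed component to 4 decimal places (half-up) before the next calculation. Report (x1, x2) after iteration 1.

Iteration 1:
  x1: GS value = (-9 - (3)·-0.6000) / (4) = -1.8000;  x1 ← (1−ω)·-0.4000 + ω·-1.8000 = -1.2400
  x2: GS value = (-1 - (-4)·-1.2400) / (8) = -0.7450;  x2 ← (1−ω)·-0.6000 + ω·-0.7450 = -0.6870

(-1.2400, -0.6870)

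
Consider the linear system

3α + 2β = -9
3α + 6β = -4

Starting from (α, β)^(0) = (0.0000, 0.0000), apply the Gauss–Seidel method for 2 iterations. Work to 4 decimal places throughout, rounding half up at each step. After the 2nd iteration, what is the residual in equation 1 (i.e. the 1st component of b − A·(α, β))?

-0.5557

Iteration 1:
  α = (-9 - (2)·0.0000) / (3) = -3.0000
  β = (-4 - (3)·-3.0000) / (6) = 0.8333
Iteration 2:
  α = (-9 - (2)·0.8333) / (3) = -3.5555
  β = (-4 - (3)·-3.5555) / (6) = 1.1111
Residual b − A·x = (-0.5557, -0.0001)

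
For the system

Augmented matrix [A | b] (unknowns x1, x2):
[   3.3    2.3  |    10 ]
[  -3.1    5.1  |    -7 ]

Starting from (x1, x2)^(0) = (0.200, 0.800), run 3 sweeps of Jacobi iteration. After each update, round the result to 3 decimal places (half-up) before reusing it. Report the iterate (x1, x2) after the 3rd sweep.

Iteration 1:
  x1 = (10 - (2.3)·0.800) / (3.3) = 2.473
  x2 = (-7 - (-3.1)·0.200) / (5.1) = -1.251
Iteration 2:
  x1 = (10 - (2.3)·-1.251) / (3.3) = 3.902
  x2 = (-7 - (-3.1)·2.473) / (5.1) = 0.131
Iteration 3:
  x1 = (10 - (2.3)·0.131) / (3.3) = 2.939
  x2 = (-7 - (-3.1)·3.902) / (5.1) = 0.999

(2.939, 0.999)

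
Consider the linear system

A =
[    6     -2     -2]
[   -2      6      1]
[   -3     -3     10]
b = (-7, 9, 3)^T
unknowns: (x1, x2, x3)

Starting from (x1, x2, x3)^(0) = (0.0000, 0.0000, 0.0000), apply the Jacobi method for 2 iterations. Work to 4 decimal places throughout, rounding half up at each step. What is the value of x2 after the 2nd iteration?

1.0611

Iteration 1:
  x1 = (-7 - (-2)·0.0000 - (-2)·0.0000) / (6) = -1.1667
  x2 = (9 - (-2)·0.0000 - (1)·0.0000) / (6) = 1.5000
  x3 = (3 - (-3)·0.0000 - (-3)·0.0000) / (10) = 0.3000
Iteration 2:
  x1 = (-7 - (-2)·1.5000 - (-2)·0.3000) / (6) = -0.5667
  x2 = (9 - (-2)·-1.1667 - (1)·0.3000) / (6) = 1.0611
  x3 = (3 - (-3)·-1.1667 - (-3)·1.5000) / (10) = 0.4000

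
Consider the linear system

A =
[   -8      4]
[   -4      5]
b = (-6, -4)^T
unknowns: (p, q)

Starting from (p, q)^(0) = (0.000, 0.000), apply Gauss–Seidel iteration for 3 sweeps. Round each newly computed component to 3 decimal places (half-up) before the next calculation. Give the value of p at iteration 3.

0.610

Iteration 1:
  p = (-6 - (4)·0.000) / (-8) = 0.750
  q = (-4 - (-4)·0.750) / (5) = -0.200
Iteration 2:
  p = (-6 - (4)·-0.200) / (-8) = 0.650
  q = (-4 - (-4)·0.650) / (5) = -0.280
Iteration 3:
  p = (-6 - (4)·-0.280) / (-8) = 0.610
  q = (-4 - (-4)·0.610) / (5) = -0.312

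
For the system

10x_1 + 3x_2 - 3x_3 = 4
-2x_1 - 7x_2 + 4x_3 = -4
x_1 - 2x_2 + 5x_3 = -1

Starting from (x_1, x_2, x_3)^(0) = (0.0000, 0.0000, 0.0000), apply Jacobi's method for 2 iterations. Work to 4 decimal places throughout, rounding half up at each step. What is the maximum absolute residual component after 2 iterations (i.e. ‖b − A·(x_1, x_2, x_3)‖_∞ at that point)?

1.1311

Iteration 1:
  x_1 = (4 - (3)·0.0000 - (-3)·0.0000) / (10) = 0.4000
  x_2 = (-4 - (-2)·0.0000 - (4)·0.0000) / (-7) = 0.5714
  x_3 = (-1 - (1)·0.0000 - (-2)·0.0000) / (5) = -0.2000
Iteration 2:
  x_1 = (4 - (3)·0.5714 - (-3)·-0.2000) / (10) = 0.1686
  x_2 = (-4 - (-2)·0.4000 - (4)·-0.2000) / (-7) = 0.3429
  x_3 = (-1 - (1)·0.4000 - (-2)·0.5714) / (5) = -0.0514
Residual b − A·x = (1.1311, -1.0569, -0.2258); ∞-norm = 1.1311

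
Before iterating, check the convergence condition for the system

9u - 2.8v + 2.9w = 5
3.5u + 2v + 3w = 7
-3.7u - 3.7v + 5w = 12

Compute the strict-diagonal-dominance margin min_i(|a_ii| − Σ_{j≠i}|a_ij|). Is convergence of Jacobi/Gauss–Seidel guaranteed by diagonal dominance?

-4.5

row 1: |9| − (2.8+2.9) = 3.3
row 2: |2| − (3.5+3) = -4.5
row 3: |5| − (3.7+3.7) = -2.4
minimum over rows = -4.5 → not strictly diagonally dominant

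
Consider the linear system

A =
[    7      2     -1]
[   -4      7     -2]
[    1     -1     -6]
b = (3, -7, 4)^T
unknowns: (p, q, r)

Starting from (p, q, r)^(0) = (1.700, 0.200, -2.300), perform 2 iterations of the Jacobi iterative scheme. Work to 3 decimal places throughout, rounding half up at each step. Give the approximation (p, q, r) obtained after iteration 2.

(0.565, -1.095, -0.545)

Iteration 1:
  p = (3 - (2)·0.200 - (-1)·-2.300) / (7) = 0.043
  q = (-7 - (-4)·1.700 - (-2)·-2.300) / (7) = -0.686
  r = (4 - (1)·1.700 - (-1)·0.200) / (-6) = -0.417
Iteration 2:
  p = (3 - (2)·-0.686 - (-1)·-0.417) / (7) = 0.565
  q = (-7 - (-4)·0.043 - (-2)·-0.417) / (7) = -1.095
  r = (4 - (1)·0.043 - (-1)·-0.686) / (-6) = -0.545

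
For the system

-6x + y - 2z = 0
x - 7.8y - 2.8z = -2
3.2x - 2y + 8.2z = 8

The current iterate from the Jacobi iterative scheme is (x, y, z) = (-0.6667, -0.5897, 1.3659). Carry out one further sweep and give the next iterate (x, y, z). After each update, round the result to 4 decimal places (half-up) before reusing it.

One sweep:
  x = (0 - (1)·-0.5897 - (-2)·1.3659) / (-6) = -0.5536
  y = (-2 - (1)·-0.6667 - (-2.8)·1.3659) / (-7.8) = -0.3194
  z = (8 - (3.2)·-0.6667 - (-2)·-0.5897) / (8.2) = 1.0920

(-0.5536, -0.3194, 1.0920)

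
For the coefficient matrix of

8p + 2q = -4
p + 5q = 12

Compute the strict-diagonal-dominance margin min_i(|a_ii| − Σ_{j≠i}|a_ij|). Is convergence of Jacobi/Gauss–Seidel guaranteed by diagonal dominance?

4

row 1: |8| − (2) = 6
row 2: |5| − (1) = 4
minimum over rows = 4 → strictly diagonally dominant (convergence guaranteed)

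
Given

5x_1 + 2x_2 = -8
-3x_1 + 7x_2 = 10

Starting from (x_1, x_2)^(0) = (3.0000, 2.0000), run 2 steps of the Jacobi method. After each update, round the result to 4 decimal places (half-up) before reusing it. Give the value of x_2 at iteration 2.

0.4000

Iteration 1:
  x_1 = (-8 - (2)·2.0000) / (5) = -2.4000
  x_2 = (10 - (-3)·3.0000) / (7) = 2.7143
Iteration 2:
  x_1 = (-8 - (2)·2.7143) / (5) = -2.6857
  x_2 = (10 - (-3)·-2.4000) / (7) = 0.4000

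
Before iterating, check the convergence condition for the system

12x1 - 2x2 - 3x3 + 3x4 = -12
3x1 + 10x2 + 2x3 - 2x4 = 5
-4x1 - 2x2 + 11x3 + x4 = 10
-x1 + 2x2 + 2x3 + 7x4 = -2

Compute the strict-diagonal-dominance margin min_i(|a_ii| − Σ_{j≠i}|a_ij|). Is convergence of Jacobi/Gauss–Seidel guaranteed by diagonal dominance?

2

row 1: |12| − (2+3+3) = 4
row 2: |10| − (3+2+2) = 3
row 3: |11| − (4+2+1) = 4
row 4: |7| − (1+2+2) = 2
minimum over rows = 2 → strictly diagonally dominant (convergence guaranteed)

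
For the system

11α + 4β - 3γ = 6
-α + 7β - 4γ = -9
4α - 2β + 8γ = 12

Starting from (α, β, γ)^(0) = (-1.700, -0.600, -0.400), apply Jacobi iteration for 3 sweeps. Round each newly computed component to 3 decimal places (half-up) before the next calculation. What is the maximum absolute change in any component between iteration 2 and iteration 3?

Iteration 1:
  α = (6 - (4)·-0.600 - (-3)·-0.400) / (11) = 0.655
  β = (-9 - (-1)·-1.700 - (-4)·-0.400) / (7) = -1.757
  γ = (12 - (4)·-1.700 - (-2)·-0.600) / (8) = 2.200
Iteration 2:
  α = (6 - (4)·-1.757 - (-3)·2.200) / (11) = 1.784
  β = (-9 - (-1)·0.655 - (-4)·2.200) / (7) = 0.065
  γ = (12 - (4)·0.655 - (-2)·-1.757) / (8) = 0.733
Iteration 3:
  α = (6 - (4)·0.065 - (-3)·0.733) / (11) = 0.722
  β = (-9 - (-1)·1.784 - (-4)·0.733) / (7) = -0.612
  γ = (12 - (4)·1.784 - (-2)·0.065) / (8) = 0.624
Change: (-1.062, -0.677, -0.109) → max |·| = 1.062

1.062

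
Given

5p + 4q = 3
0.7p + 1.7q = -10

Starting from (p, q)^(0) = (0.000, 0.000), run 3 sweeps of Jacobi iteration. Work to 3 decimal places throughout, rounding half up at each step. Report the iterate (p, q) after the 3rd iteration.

(5.503, -8.067)

Iteration 1:
  p = (3 - (4)·0.000) / (5) = 0.600
  q = (-10 - (0.7)·0.000) / (1.7) = -5.882
Iteration 2:
  p = (3 - (4)·-5.882) / (5) = 5.306
  q = (-10 - (0.7)·0.600) / (1.7) = -6.129
Iteration 3:
  p = (3 - (4)·-6.129) / (5) = 5.503
  q = (-10 - (0.7)·5.306) / (1.7) = -8.067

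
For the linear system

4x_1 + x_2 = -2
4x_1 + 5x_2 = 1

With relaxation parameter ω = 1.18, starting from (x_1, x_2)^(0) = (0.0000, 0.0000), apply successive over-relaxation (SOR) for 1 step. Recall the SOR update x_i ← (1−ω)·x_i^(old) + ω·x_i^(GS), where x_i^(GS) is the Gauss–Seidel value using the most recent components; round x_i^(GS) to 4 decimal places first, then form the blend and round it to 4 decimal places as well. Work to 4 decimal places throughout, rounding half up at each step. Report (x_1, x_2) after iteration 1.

Iteration 1:
  x_1: GS value = (-2 - (1)·0.0000) / (4) = -0.5000;  x_1 ← (1−ω)·0.0000 + ω·-0.5000 = -0.5900
  x_2: GS value = (1 - (4)·-0.5900) / (5) = 0.6720;  x_2 ← (1−ω)·0.0000 + ω·0.6720 = 0.7930

(-0.5900, 0.7930)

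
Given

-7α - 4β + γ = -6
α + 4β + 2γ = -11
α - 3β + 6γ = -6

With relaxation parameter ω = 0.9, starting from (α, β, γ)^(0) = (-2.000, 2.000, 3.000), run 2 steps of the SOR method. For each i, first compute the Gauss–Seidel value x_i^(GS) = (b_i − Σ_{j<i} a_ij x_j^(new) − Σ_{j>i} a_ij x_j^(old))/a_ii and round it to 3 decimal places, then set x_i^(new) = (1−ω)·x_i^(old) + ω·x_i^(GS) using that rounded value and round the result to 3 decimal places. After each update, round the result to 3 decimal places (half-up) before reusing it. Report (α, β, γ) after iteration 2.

Iteration 1:
  α: GS value = (-6 - (-4)·2.000 - (1)·3.000) / (-7) = 0.143;  α ← (1−ω)·-2.000 + ω·0.143 = -0.071
  β: GS value = (-11 - (1)·-0.071 - (2)·3.000) / (4) = -4.232;  β ← (1−ω)·2.000 + ω·-4.232 = -3.609
  γ: GS value = (-6 - (1)·-0.071 - (-3)·-3.609) / (6) = -2.793;  γ ← (1−ω)·3.000 + ω·-2.793 = -2.214
Iteration 2:
  α: GS value = (-6 - (-4)·-3.609 - (1)·-2.214) / (-7) = 2.603;  α ← (1−ω)·-0.071 + ω·2.603 = 2.336
  β: GS value = (-11 - (1)·2.336 - (2)·-2.214) / (4) = -2.227;  β ← (1−ω)·-3.609 + ω·-2.227 = -2.365
  γ: GS value = (-6 - (1)·2.336 - (-3)·-2.365) / (6) = -2.572;  γ ← (1−ω)·-2.214 + ω·-2.572 = -2.536

(2.336, -2.365, -2.536)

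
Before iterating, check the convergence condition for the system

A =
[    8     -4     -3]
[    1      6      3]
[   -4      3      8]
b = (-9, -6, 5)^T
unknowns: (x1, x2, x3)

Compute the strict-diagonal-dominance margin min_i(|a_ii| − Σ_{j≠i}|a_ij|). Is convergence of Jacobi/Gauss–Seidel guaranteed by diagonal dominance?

1

row 1: |8| − (4+3) = 1
row 2: |6| − (1+3) = 2
row 3: |8| − (4+3) = 1
minimum over rows = 1 → strictly diagonally dominant (convergence guaranteed)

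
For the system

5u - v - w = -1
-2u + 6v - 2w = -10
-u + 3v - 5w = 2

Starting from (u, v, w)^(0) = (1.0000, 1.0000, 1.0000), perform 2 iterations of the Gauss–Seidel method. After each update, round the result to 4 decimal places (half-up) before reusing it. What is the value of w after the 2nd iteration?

-1.6400

Iteration 1:
  u = (-1 - (-1)·1.0000 - (-1)·1.0000) / (5) = 0.2000
  v = (-10 - (-2)·0.2000 - (-2)·1.0000) / (6) = -1.2667
  w = (2 - (-1)·0.2000 - (3)·-1.2667) / (-5) = -1.2000
Iteration 2:
  u = (-1 - (-1)·-1.2667 - (-1)·-1.2000) / (5) = -0.6933
  v = (-10 - (-2)·-0.6933 - (-2)·-1.2000) / (6) = -2.2978
  w = (2 - (-1)·-0.6933 - (3)·-2.2978) / (-5) = -1.6400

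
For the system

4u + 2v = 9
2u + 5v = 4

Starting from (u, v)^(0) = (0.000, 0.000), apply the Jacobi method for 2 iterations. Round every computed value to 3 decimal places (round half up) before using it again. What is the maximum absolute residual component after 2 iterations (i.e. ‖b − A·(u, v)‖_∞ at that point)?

Iteration 1:
  u = (9 - (2)·0.000) / (4) = 2.250
  v = (4 - (2)·0.000) / (5) = 0.800
Iteration 2:
  u = (9 - (2)·0.800) / (4) = 1.850
  v = (4 - (2)·2.250) / (5) = -0.100
Residual b − A·x = (1.800, 0.800); ∞-norm = 1.800

1.800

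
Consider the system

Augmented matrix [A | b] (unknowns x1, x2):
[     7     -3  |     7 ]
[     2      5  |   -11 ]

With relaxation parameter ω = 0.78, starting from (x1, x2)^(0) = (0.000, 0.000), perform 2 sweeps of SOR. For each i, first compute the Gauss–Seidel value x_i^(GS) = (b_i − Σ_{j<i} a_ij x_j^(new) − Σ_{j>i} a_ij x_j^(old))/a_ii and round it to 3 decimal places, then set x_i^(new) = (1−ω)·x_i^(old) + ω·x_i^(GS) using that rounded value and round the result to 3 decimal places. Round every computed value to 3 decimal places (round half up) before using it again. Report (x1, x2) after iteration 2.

Iteration 1:
  x1: GS value = (7 - (-3)·0.000) / (7) = 1.000;  x1 ← (1−ω)·0.000 + ω·1.000 = 0.780
  x2: GS value = (-11 - (2)·0.780) / (5) = -2.512;  x2 ← (1−ω)·0.000 + ω·-2.512 = -1.959
Iteration 2:
  x1: GS value = (7 - (-3)·-1.959) / (7) = 0.160;  x1 ← (1−ω)·0.780 + ω·0.160 = 0.296
  x2: GS value = (-11 - (2)·0.296) / (5) = -2.318;  x2 ← (1−ω)·-1.959 + ω·-2.318 = -2.239

(0.296, -2.239)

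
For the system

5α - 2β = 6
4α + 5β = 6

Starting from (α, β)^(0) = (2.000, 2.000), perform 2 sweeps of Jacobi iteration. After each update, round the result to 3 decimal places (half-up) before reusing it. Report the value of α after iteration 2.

Iteration 1:
  α = (6 - (-2)·2.000) / (5) = 2.000
  β = (6 - (4)·2.000) / (5) = -0.400
Iteration 2:
  α = (6 - (-2)·-0.400) / (5) = 1.040
  β = (6 - (4)·2.000) / (5) = -0.400

1.040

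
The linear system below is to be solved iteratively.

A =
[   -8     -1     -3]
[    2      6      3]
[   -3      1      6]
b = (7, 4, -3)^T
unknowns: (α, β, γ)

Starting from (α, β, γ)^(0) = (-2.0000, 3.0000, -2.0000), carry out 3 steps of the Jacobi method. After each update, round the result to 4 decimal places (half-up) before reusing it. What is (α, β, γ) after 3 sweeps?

Iteration 1:
  α = (7 - (-1)·3.0000 - (-3)·-2.0000) / (-8) = -0.5000
  β = (4 - (2)·-2.0000 - (3)·-2.0000) / (6) = 2.3333
  γ = (-3 - (-3)·-2.0000 - (1)·3.0000) / (6) = -2.0000
Iteration 2:
  α = (7 - (-1)·2.3333 - (-3)·-2.0000) / (-8) = -0.4167
  β = (4 - (2)·-0.5000 - (3)·-2.0000) / (6) = 1.8333
  γ = (-3 - (-3)·-0.5000 - (1)·2.3333) / (6) = -1.1389
Iteration 3:
  α = (7 - (-1)·1.8333 - (-3)·-1.1389) / (-8) = -0.6771
  β = (4 - (2)·-0.4167 - (3)·-1.1389) / (6) = 1.3750
  γ = (-3 - (-3)·-0.4167 - (1)·1.8333) / (6) = -1.0139

(-0.6771, 1.3750, -1.0139)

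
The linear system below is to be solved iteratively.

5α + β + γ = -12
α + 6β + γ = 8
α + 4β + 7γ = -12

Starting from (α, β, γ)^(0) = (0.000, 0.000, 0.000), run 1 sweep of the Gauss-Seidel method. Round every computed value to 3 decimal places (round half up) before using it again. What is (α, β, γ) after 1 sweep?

Iteration 1:
  α = (-12 - (1)·0.000 - (1)·0.000) / (5) = -2.400
  β = (8 - (1)·-2.400 - (1)·0.000) / (6) = 1.733
  γ = (-12 - (1)·-2.400 - (4)·1.733) / (7) = -2.362

(-2.400, 1.733, -2.362)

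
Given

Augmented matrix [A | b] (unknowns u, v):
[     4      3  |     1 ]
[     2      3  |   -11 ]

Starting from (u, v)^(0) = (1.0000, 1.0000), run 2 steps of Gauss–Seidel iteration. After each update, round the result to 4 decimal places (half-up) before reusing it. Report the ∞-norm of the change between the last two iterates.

3.2500

Iteration 1:
  u = (1 - (3)·1.0000) / (4) = -0.5000
  v = (-11 - (2)·-0.5000) / (3) = -3.3333
Iteration 2:
  u = (1 - (3)·-3.3333) / (4) = 2.7500
  v = (-11 - (2)·2.7500) / (3) = -5.5000
Change: (3.2500, -2.1667) → max |·| = 3.2500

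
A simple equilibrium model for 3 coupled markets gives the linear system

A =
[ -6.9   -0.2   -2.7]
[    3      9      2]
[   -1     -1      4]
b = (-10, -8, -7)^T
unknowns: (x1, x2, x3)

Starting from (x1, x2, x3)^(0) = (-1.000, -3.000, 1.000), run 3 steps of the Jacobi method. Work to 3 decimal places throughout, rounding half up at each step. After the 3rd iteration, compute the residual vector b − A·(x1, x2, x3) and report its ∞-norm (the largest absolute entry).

Iteration 1:
  x1 = (-10 - (-0.2)·-3.000 - (-2.7)·1.000) / (-6.9) = 1.145
  x2 = (-8 - (3)·-1.000 - (2)·1.000) / (9) = -0.778
  x3 = (-7 - (-1)·-1.000 - (-1)·-3.000) / (4) = -2.750
Iteration 2:
  x1 = (-10 - (-0.2)·-0.778 - (-2.7)·-2.750) / (-6.9) = 2.548
  x2 = (-8 - (3)·1.145 - (2)·-2.750) / (9) = -0.659
  x3 = (-7 - (-1)·1.145 - (-1)·-0.778) / (4) = -1.658
Iteration 3:
  x1 = (-10 - (-0.2)·-0.659 - (-2.7)·-1.658) / (-6.9) = 2.117
  x2 = (-8 - (3)·2.548 - (2)·-1.658) / (9) = -1.370
  x3 = (-7 - (-1)·2.548 - (-1)·-0.659) / (4) = -1.278
Residual b − A·x = (0.883, 0.535, -1.141); ∞-norm = 1.141

1.141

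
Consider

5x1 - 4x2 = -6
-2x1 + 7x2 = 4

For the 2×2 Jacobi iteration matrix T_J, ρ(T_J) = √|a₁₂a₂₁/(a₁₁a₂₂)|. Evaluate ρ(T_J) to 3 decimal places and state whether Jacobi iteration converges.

0.478

a₁₂a₂₁/(a₁₁a₂₂) = (-4)·(-2) / ((5)·(7)) = 0.228571
ρ = √|0.228571| = √0.228571 = 0.478
ρ < 1, so Jacobi converges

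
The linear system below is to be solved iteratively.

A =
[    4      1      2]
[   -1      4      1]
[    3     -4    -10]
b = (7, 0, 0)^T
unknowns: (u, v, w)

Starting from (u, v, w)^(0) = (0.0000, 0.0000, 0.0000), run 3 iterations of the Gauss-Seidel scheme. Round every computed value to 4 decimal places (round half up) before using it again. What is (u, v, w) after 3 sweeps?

Iteration 1:
  u = (7 - (1)·0.0000 - (2)·0.0000) / (4) = 1.7500
  v = (0 - (-1)·1.7500 - (1)·0.0000) / (4) = 0.4375
  w = (0 - (3)·1.7500 - (-4)·0.4375) / (-10) = 0.3500
Iteration 2:
  u = (7 - (1)·0.4375 - (2)·0.3500) / (4) = 1.4656
  v = (0 - (-1)·1.4656 - (1)·0.3500) / (4) = 0.2789
  w = (0 - (3)·1.4656 - (-4)·0.2789) / (-10) = 0.3281
Iteration 3:
  u = (7 - (1)·0.2789 - (2)·0.3281) / (4) = 1.5162
  v = (0 - (-1)·1.5162 - (1)·0.3281) / (4) = 0.2970
  w = (0 - (3)·1.5162 - (-4)·0.2970) / (-10) = 0.3361

(1.5162, 0.2970, 0.3361)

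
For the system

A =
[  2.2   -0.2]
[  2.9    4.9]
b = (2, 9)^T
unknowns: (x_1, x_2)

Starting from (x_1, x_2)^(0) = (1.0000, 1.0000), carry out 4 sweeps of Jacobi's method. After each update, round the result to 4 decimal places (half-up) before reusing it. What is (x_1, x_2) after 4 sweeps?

(1.0211, 1.2317)

Iteration 1:
  x_1 = (2 - (-0.2)·1.0000) / (2.2) = 1.0000
  x_2 = (9 - (2.9)·1.0000) / (4.9) = 1.2449
Iteration 2:
  x_1 = (2 - (-0.2)·1.2449) / (2.2) = 1.0223
  x_2 = (9 - (2.9)·1.0000) / (4.9) = 1.2449
Iteration 3:
  x_1 = (2 - (-0.2)·1.2449) / (2.2) = 1.0223
  x_2 = (9 - (2.9)·1.0223) / (4.9) = 1.2317
Iteration 4:
  x_1 = (2 - (-0.2)·1.2317) / (2.2) = 1.0211
  x_2 = (9 - (2.9)·1.0223) / (4.9) = 1.2317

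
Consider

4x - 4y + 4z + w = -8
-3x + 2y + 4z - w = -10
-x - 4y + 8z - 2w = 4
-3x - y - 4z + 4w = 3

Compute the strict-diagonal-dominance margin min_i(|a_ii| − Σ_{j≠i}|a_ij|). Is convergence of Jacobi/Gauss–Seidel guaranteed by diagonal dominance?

row 1: |4| − (4+4+1) = -5
row 2: |2| − (3+4+1) = -6
row 3: |8| − (1+4+2) = 1
row 4: |4| − (3+1+4) = -4
minimum over rows = -6 → not strictly diagonally dominant

-6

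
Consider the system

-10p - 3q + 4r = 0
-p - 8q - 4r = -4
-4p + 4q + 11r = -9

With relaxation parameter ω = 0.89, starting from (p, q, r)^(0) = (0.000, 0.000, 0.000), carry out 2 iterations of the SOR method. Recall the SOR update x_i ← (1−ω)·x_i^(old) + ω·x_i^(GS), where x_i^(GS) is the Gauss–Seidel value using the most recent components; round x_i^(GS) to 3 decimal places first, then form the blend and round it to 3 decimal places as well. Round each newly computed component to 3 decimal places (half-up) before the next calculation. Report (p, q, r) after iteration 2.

(-0.429, 0.930, -1.264)

Iteration 1:
  p: GS value = (0 - (-3)·0.000 - (4)·0.000) / (-10) = 0.000;  p ← (1−ω)·0.000 + ω·0.000 = 0.000
  q: GS value = (-4 - (-1)·0.000 - (-4)·0.000) / (-8) = 0.500;  q ← (1−ω)·0.000 + ω·0.500 = 0.445
  r: GS value = (-9 - (-4)·0.000 - (4)·0.445) / (11) = -0.980;  r ← (1−ω)·0.000 + ω·-0.980 = -0.872
Iteration 2:
  p: GS value = (0 - (-3)·0.445 - (4)·-0.872) / (-10) = -0.482;  p ← (1−ω)·0.000 + ω·-0.482 = -0.429
  q: GS value = (-4 - (-1)·-0.429 - (-4)·-0.872) / (-8) = 0.990;  q ← (1−ω)·0.445 + ω·0.990 = 0.930
  r: GS value = (-9 - (-4)·-0.429 - (4)·0.930) / (11) = -1.312;  r ← (1−ω)·-0.872 + ω·-1.312 = -1.264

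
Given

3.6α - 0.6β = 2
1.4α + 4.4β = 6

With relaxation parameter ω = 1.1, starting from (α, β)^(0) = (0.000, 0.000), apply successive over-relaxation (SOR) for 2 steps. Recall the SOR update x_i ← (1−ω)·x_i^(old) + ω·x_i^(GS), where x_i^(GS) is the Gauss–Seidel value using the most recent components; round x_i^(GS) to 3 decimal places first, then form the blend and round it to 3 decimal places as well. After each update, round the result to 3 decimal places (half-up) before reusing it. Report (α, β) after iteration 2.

Iteration 1:
  α: GS value = (2 - (-0.6)·0.000) / (3.6) = 0.556;  α ← (1−ω)·0.000 + ω·0.556 = 0.612
  β: GS value = (6 - (1.4)·0.612) / (4.4) = 1.169;  β ← (1−ω)·0.000 + ω·1.169 = 1.286
Iteration 2:
  α: GS value = (2 - (-0.6)·1.286) / (3.6) = 0.770;  α ← (1−ω)·0.612 + ω·0.770 = 0.786
  β: GS value = (6 - (1.4)·0.786) / (4.4) = 1.114;  β ← (1−ω)·1.286 + ω·1.114 = 1.097

(0.786, 1.097)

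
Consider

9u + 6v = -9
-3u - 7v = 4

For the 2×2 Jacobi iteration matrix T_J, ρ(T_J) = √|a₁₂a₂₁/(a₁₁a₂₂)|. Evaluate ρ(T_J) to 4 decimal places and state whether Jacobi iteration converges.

a₁₂a₂₁/(a₁₁a₂₂) = (6)·(-3) / ((9)·(-7)) = 0.285714
ρ = √|0.285714| = √0.285714 = 0.5345
ρ < 1, so Jacobi converges

0.5345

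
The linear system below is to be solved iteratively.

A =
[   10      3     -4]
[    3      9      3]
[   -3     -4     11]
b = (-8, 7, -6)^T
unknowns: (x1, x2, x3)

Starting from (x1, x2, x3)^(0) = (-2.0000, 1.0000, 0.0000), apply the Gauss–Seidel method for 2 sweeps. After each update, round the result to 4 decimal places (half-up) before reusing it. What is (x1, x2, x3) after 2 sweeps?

(-1.3150, 1.3592, -0.4098)

Iteration 1:
  x1 = (-8 - (3)·1.0000 - (-4)·0.0000) / (10) = -1.1000
  x2 = (7 - (3)·-1.1000 - (3)·0.0000) / (9) = 1.1444
  x3 = (-6 - (-3)·-1.1000 - (-4)·1.1444) / (11) = -0.4293
Iteration 2:
  x1 = (-8 - (3)·1.1444 - (-4)·-0.4293) / (10) = -1.3150
  x2 = (7 - (3)·-1.3150 - (3)·-0.4293) / (9) = 1.3592
  x3 = (-6 - (-3)·-1.3150 - (-4)·1.3592) / (11) = -0.4098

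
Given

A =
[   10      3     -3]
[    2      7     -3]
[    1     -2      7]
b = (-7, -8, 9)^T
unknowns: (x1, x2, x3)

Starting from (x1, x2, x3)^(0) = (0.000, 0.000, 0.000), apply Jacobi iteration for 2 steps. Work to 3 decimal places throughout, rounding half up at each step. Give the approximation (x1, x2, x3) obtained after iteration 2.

Iteration 1:
  x1 = (-7 - (3)·0.000 - (-3)·0.000) / (10) = -0.700
  x2 = (-8 - (2)·0.000 - (-3)·0.000) / (7) = -1.143
  x3 = (9 - (1)·0.000 - (-2)·0.000) / (7) = 1.286
Iteration 2:
  x1 = (-7 - (3)·-1.143 - (-3)·1.286) / (10) = 0.029
  x2 = (-8 - (2)·-0.700 - (-3)·1.286) / (7) = -0.392
  x3 = (9 - (1)·-0.700 - (-2)·-1.143) / (7) = 1.059

(0.029, -0.392, 1.059)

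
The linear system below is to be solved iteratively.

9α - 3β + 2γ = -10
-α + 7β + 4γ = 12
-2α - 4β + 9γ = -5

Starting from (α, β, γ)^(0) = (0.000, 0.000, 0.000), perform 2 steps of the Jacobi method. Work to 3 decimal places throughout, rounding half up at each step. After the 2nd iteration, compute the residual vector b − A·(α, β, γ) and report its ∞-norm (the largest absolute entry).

2.029

Iteration 1:
  α = (-10 - (-3)·0.000 - (2)·0.000) / (9) = -1.111
  β = (12 - (-1)·0.000 - (4)·0.000) / (7) = 1.714
  γ = (-5 - (-2)·0.000 - (-4)·0.000) / (9) = -0.556
Iteration 2:
  α = (-10 - (-3)·1.714 - (2)·-0.556) / (9) = -0.416
  β = (12 - (-1)·-1.111 - (4)·-0.556) / (7) = 1.873
  γ = (-5 - (-2)·-1.111 - (-4)·1.714) / (9) = -0.041
Residual b − A·x = (-0.555, -1.363, 2.029); ∞-norm = 2.029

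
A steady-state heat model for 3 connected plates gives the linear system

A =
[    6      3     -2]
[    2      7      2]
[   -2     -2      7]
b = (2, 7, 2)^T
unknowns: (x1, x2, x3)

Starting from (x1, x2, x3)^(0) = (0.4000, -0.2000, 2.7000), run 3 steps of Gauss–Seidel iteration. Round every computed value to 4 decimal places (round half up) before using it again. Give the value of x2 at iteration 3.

0.7507

Iteration 1:
  x1 = (2 - (3)·-0.2000 - (-2)·2.7000) / (6) = 1.3333
  x2 = (7 - (2)·1.3333 - (2)·2.7000) / (7) = -0.1524
  x3 = (2 - (-2)·1.3333 - (-2)·-0.1524) / (7) = 0.6231
Iteration 2:
  x1 = (2 - (3)·-0.1524 - (-2)·0.6231) / (6) = 0.6172
  x2 = (7 - (2)·0.6172 - (2)·0.6231) / (7) = 0.6456
  x3 = (2 - (-2)·0.6172 - (-2)·0.6456) / (7) = 0.6465
Iteration 3:
  x1 = (2 - (3)·0.6456 - (-2)·0.6465) / (6) = 0.2260
  x2 = (7 - (2)·0.2260 - (2)·0.6465) / (7) = 0.7507
  x3 = (2 - (-2)·0.2260 - (-2)·0.7507) / (7) = 0.5648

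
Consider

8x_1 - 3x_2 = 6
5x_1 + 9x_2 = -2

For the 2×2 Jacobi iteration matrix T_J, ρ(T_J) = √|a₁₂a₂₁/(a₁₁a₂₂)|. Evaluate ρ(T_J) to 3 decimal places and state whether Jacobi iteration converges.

0.456

a₁₂a₂₁/(a₁₁a₂₂) = (-3)·(5) / ((8)·(9)) = -0.208333
ρ = √|-0.208333| = √0.208333 = 0.456
ρ < 1, so Jacobi converges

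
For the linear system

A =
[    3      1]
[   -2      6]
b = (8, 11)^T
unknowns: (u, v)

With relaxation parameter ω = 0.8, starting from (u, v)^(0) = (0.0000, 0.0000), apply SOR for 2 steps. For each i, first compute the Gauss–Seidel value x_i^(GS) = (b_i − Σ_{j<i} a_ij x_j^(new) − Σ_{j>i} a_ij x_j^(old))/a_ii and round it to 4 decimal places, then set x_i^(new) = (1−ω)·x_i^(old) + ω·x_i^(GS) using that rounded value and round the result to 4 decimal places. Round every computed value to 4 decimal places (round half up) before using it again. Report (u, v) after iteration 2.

Iteration 1:
  u: GS value = (8 - (1)·0.0000) / (3) = 2.6667;  u ← (1−ω)·0.0000 + ω·2.6667 = 2.1334
  v: GS value = (11 - (-2)·2.1334) / (6) = 2.5445;  v ← (1−ω)·0.0000 + ω·2.5445 = 2.0356
Iteration 2:
  u: GS value = (8 - (1)·2.0356) / (3) = 1.9881;  u ← (1−ω)·2.1334 + ω·1.9881 = 2.0172
  v: GS value = (11 - (-2)·2.0172) / (6) = 2.5057;  v ← (1−ω)·2.0356 + ω·2.5057 = 2.4117

(2.0172, 2.4117)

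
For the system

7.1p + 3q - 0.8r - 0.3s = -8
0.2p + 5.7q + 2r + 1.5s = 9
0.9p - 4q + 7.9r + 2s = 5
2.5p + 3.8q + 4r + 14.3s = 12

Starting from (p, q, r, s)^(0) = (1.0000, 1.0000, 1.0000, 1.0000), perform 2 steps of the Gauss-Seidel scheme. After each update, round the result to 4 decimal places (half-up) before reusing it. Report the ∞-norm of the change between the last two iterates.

Iteration 1:
  p = (-8 - (3)·1.0000 - (-0.8)·1.0000 - (-0.3)·1.0000) / (7.1) = -1.3944
  q = (9 - (0.2)·-1.3944 - (2)·1.0000 - (1.5)·1.0000) / (5.7) = 1.0138
  r = (5 - (0.9)·-1.3944 - (-4)·1.0138 - (2)·1.0000) / (7.9) = 1.0519
  s = (12 - (2.5)·-1.3944 - (3.8)·1.0138 - (4)·1.0519) / (14.3) = 0.5193
Iteration 2:
  p = (-8 - (3)·1.0138 - (-0.8)·1.0519 - (-0.3)·0.5193) / (7.1) = -1.4147
  q = (9 - (0.2)·-1.4147 - (2)·1.0519 - (1.5)·0.5193) / (5.7) = 1.1228
  r = (5 - (0.9)·-1.4147 - (-4)·1.1228 - (2)·0.5193) / (7.9) = 1.2311
  s = (12 - (2.5)·-1.4147 - (3.8)·1.1228 - (4)·1.2311) / (14.3) = 0.4438
Change: (-0.0203, 0.1090, 0.1792, -0.0755) → max |·| = 0.1792

0.1792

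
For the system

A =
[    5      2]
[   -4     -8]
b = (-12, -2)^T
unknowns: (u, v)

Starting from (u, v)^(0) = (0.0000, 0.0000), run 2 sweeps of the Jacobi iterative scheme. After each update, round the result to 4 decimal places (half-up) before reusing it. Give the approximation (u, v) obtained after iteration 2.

Iteration 1:
  u = (-12 - (2)·0.0000) / (5) = -2.4000
  v = (-2 - (-4)·0.0000) / (-8) = 0.2500
Iteration 2:
  u = (-12 - (2)·0.2500) / (5) = -2.5000
  v = (-2 - (-4)·-2.4000) / (-8) = 1.4500

(-2.5000, 1.4500)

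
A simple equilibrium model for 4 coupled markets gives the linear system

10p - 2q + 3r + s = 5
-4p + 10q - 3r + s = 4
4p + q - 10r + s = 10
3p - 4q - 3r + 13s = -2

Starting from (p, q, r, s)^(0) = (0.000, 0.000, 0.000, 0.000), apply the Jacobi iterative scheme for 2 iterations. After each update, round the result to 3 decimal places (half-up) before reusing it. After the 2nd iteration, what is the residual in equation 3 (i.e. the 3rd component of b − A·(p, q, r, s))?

-1.268

Iteration 1:
  p = (5 - (-2)·0.000 - (3)·0.000 - (1)·0.000) / (10) = 0.500
  q = (4 - (-4)·0.000 - (-3)·0.000 - (1)·0.000) / (10) = 0.400
  r = (10 - (4)·0.000 - (1)·0.000 - (1)·0.000) / (-10) = -1.000
  s = (-2 - (3)·0.000 - (-4)·0.000 - (-3)·0.000) / (13) = -0.154
Iteration 2:
  p = (5 - (-2)·0.400 - (3)·-1.000 - (1)·-0.154) / (10) = 0.895
  q = (4 - (-4)·0.500 - (-3)·-1.000 - (1)·-0.154) / (10) = 0.315
  r = (10 - (4)·0.500 - (1)·0.400 - (1)·-0.154) / (-10) = -0.775
  s = (-2 - (3)·0.500 - (-4)·0.400 - (-3)·-1.000) / (13) = -0.377
Residual b − A·x = (-0.618, 2.482, -1.268, -0.849)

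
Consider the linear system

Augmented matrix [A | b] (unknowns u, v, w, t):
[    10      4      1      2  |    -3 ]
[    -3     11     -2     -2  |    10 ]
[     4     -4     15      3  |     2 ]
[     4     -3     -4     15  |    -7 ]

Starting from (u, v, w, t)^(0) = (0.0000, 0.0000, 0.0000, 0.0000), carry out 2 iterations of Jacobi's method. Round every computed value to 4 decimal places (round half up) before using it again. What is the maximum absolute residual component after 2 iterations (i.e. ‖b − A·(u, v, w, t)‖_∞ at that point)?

2.3704

Iteration 1:
  u = (-3 - (4)·0.0000 - (1)·0.0000 - (2)·0.0000) / (10) = -0.3000
  v = (10 - (-3)·0.0000 - (-2)·0.0000 - (-2)·0.0000) / (11) = 0.9091
  w = (2 - (4)·0.0000 - (-4)·0.0000 - (3)·0.0000) / (15) = 0.1333
  t = (-7 - (4)·0.0000 - (-3)·0.0000 - (-4)·0.0000) / (15) = -0.4667
Iteration 2:
  u = (-3 - (4)·0.9091 - (1)·0.1333 - (2)·-0.4667) / (10) = -0.5836
  v = (10 - (-3)·-0.3000 - (-2)·0.1333 - (-2)·-0.4667) / (11) = 0.7667
  w = (2 - (4)·-0.3000 - (-4)·0.9091 - (3)·-0.4667) / (15) = 0.5491
  t = (-7 - (4)·-0.3000 - (-3)·0.9091 - (-4)·0.1333) / (15) = -0.1693
Residual b − A·x = (-0.4413, 0.5751, -0.3274, 2.3704); ∞-norm = 2.3704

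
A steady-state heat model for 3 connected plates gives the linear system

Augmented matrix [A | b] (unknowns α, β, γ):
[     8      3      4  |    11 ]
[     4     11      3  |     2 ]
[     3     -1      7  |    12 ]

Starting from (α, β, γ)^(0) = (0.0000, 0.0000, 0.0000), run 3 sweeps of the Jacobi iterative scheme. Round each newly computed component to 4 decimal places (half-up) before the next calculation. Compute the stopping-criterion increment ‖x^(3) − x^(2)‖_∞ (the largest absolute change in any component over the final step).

Iteration 1:
  α = (11 - (3)·0.0000 - (4)·0.0000) / (8) = 1.3750
  β = (2 - (4)·0.0000 - (3)·0.0000) / (11) = 0.1818
  γ = (12 - (3)·0.0000 - (-1)·0.0000) / (7) = 1.7143
Iteration 2:
  α = (11 - (3)·0.1818 - (4)·1.7143) / (8) = 0.4497
  β = (2 - (4)·1.3750 - (3)·1.7143) / (11) = -0.7857
  γ = (12 - (3)·1.3750 - (-1)·0.1818) / (7) = 1.1510
Iteration 3:
  α = (11 - (3)·-0.7857 - (4)·1.1510) / (8) = 1.0941
  β = (2 - (4)·0.4497 - (3)·1.1510) / (11) = -0.2956
  γ = (12 - (3)·0.4497 - (-1)·-0.7857) / (7) = 1.4093
Change: (0.6444, 0.4901, 0.2583) → max |·| = 0.6444

0.6444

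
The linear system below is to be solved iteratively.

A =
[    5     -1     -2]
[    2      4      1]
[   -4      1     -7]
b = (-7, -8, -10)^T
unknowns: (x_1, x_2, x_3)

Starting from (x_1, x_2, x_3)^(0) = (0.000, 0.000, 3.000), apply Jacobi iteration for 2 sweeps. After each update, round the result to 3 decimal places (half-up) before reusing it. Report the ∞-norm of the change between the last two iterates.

1.178

Iteration 1:
  x_1 = (-7 - (-1)·0.000 - (-2)·3.000) / (5) = -0.200
  x_2 = (-8 - (2)·0.000 - (1)·3.000) / (4) = -2.750
  x_3 = (-10 - (-4)·0.000 - (1)·0.000) / (-7) = 1.429
Iteration 2:
  x_1 = (-7 - (-1)·-2.750 - (-2)·1.429) / (5) = -1.378
  x_2 = (-8 - (2)·-0.200 - (1)·1.429) / (4) = -2.257
  x_3 = (-10 - (-4)·-0.200 - (1)·-2.750) / (-7) = 1.150
Change: (-1.178, 0.493, -0.279) → max |·| = 1.178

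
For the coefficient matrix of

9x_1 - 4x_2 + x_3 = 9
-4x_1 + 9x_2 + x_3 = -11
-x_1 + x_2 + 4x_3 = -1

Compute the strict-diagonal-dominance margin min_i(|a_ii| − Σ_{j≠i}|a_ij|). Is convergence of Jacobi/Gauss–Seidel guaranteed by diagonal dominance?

2

row 1: |9| − (4+1) = 4
row 2: |9| − (4+1) = 4
row 3: |4| − (1+1) = 2
minimum over rows = 2 → strictly diagonally dominant (convergence guaranteed)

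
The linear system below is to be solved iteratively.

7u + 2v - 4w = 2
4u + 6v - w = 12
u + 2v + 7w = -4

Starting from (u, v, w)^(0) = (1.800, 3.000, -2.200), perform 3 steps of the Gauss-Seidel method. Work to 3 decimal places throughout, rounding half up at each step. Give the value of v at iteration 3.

Iteration 1:
  u = (2 - (2)·3.000 - (-4)·-2.200) / (7) = -1.829
  v = (12 - (4)·-1.829 - (-1)·-2.200) / (6) = 2.853
  w = (-4 - (1)·-1.829 - (2)·2.853) / (7) = -1.125
Iteration 2:
  u = (2 - (2)·2.853 - (-4)·-1.125) / (7) = -1.172
  v = (12 - (4)·-1.172 - (-1)·-1.125) / (6) = 2.594
  w = (-4 - (1)·-1.172 - (2)·2.594) / (7) = -1.145
Iteration 3:
  u = (2 - (2)·2.594 - (-4)·-1.145) / (7) = -1.110
  v = (12 - (4)·-1.110 - (-1)·-1.145) / (6) = 2.549
  w = (-4 - (1)·-1.110 - (2)·2.549) / (7) = -1.141

2.549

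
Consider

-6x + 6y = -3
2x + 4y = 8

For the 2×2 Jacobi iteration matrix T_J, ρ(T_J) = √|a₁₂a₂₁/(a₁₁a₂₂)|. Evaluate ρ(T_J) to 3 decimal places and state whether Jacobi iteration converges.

a₁₂a₂₁/(a₁₁a₂₂) = (6)·(2) / ((-6)·(4)) = -0.500000
ρ = √|-0.500000| = √0.500000 = 0.707
ρ < 1, so Jacobi converges

0.707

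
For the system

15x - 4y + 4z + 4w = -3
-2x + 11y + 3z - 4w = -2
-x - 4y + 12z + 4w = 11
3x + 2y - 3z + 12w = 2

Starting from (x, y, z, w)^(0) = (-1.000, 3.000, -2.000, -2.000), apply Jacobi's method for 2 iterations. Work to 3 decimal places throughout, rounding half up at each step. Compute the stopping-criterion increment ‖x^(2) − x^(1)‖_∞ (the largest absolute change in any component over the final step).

2.524

Iteration 1:
  x = (-3 - (-4)·3.000 - (4)·-2.000 - (4)·-2.000) / (15) = 1.667
  y = (-2 - (-2)·-1.000 - (3)·-2.000 - (-4)·-2.000) / (11) = -0.545
  z = (11 - (-1)·-1.000 - (-4)·3.000 - (4)·-2.000) / (12) = 2.500
  w = (2 - (3)·-1.000 - (2)·3.000 - (-3)·-2.000) / (12) = -0.583
Iteration 2:
  x = (-3 - (-4)·-0.545 - (4)·2.500 - (4)·-0.583) / (15) = -0.857
  y = (-2 - (-2)·1.667 - (3)·2.500 - (-4)·-0.583) / (11) = -0.773
  z = (11 - (-1)·1.667 - (-4)·-0.545 - (4)·-0.583) / (12) = 1.068
  w = (2 - (3)·1.667 - (2)·-0.545 - (-3)·2.500) / (12) = 0.466
Change: (-2.524, -0.228, -1.432, 1.049) → max |·| = 2.524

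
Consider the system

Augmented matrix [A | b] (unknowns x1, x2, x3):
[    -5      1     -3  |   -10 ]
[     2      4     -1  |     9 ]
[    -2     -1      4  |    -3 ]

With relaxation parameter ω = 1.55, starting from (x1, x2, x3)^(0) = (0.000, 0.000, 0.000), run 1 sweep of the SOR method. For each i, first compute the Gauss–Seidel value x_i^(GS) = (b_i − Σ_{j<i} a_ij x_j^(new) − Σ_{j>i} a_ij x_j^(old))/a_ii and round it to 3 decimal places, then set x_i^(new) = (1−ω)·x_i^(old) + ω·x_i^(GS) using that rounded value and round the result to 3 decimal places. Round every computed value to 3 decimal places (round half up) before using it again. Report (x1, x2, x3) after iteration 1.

(3.100, 1.085, 1.660)

Iteration 1:
  x1: GS value = (-10 - (1)·0.000 - (-3)·0.000) / (-5) = 2.000;  x1 ← (1−ω)·0.000 + ω·2.000 = 3.100
  x2: GS value = (9 - (2)·3.100 - (-1)·0.000) / (4) = 0.700;  x2 ← (1−ω)·0.000 + ω·0.700 = 1.085
  x3: GS value = (-3 - (-2)·3.100 - (-1)·1.085) / (4) = 1.071;  x3 ← (1−ω)·0.000 + ω·1.071 = 1.660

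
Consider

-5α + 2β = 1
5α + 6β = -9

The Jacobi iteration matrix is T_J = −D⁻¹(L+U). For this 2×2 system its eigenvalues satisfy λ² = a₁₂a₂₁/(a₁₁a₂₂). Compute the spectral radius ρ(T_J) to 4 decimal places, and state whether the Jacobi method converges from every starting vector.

0.5774

a₁₂a₂₁/(a₁₁a₂₂) = (2)·(5) / ((-5)·(6)) = -0.333333
ρ = √|-0.333333| = √0.333333 = 0.5774
ρ < 1, so Jacobi converges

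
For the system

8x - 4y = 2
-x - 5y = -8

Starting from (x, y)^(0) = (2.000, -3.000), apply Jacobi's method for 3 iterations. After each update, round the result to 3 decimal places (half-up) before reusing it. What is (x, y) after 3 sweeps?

Iteration 1:
  x = (2 - (-4)·-3.000) / (8) = -1.250
  y = (-8 - (-1)·2.000) / (-5) = 1.200
Iteration 2:
  x = (2 - (-4)·1.200) / (8) = 0.850
  y = (-8 - (-1)·-1.250) / (-5) = 1.850
Iteration 3:
  x = (2 - (-4)·1.850) / (8) = 1.175
  y = (-8 - (-1)·0.850) / (-5) = 1.430

(1.175, 1.430)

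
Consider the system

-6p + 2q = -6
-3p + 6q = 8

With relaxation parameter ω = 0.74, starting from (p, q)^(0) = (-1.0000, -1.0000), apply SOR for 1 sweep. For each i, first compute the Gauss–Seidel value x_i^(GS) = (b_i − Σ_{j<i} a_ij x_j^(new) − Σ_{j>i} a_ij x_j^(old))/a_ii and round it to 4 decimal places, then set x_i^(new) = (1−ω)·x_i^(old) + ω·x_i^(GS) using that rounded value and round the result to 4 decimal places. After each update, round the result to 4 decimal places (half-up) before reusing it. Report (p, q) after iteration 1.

(0.2334, 0.8130)

Iteration 1:
  p: GS value = (-6 - (2)·-1.0000) / (-6) = 0.6667;  p ← (1−ω)·-1.0000 + ω·0.6667 = 0.2334
  q: GS value = (8 - (-3)·0.2334) / (6) = 1.4500;  q ← (1−ω)·-1.0000 + ω·1.4500 = 0.8130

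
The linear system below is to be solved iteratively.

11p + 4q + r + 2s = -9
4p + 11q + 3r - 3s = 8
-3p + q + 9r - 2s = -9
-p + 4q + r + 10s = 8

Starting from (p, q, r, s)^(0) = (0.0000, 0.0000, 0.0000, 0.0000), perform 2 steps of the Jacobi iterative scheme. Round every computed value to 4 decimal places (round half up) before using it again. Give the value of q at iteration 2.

Iteration 1:
  p = (-9 - (4)·0.0000 - (1)·0.0000 - (2)·0.0000) / (11) = -0.8182
  q = (8 - (4)·0.0000 - (3)·0.0000 - (-3)·0.0000) / (11) = 0.7273
  r = (-9 - (-3)·0.0000 - (1)·0.0000 - (-2)·0.0000) / (9) = -1.0000
  s = (8 - (-1)·0.0000 - (4)·0.0000 - (1)·0.0000) / (10) = 0.8000
Iteration 2:
  p = (-9 - (4)·0.7273 - (1)·-1.0000 - (2)·0.8000) / (11) = -1.1372
  q = (8 - (4)·-0.8182 - (3)·-1.0000 - (-3)·0.8000) / (11) = 1.5157
  r = (-9 - (-3)·-0.8182 - (1)·0.7273 - (-2)·0.8000) / (9) = -1.1758
  s = (8 - (-1)·-0.8182 - (4)·0.7273 - (1)·-1.0000) / (10) = 0.5273

1.5157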